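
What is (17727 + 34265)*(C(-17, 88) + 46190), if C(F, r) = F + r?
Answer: 2405201912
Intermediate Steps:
(17727 + 34265)*(C(-17, 88) + 46190) = (17727 + 34265)*((-17 + 88) + 46190) = 51992*(71 + 46190) = 51992*46261 = 2405201912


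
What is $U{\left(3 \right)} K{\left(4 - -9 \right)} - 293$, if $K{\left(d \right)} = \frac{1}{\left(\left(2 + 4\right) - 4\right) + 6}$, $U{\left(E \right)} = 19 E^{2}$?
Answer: $- \frac{2173}{8} \approx -271.63$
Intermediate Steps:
$K{\left(d \right)} = \frac{1}{8}$ ($K{\left(d \right)} = \frac{1}{\left(6 - 4\right) + 6} = \frac{1}{2 + 6} = \frac{1}{8}$)
$U{\left(3 \right)} K{\left(4 - -9 \right)} - 293 = 19 \cdot 3^{2} \cdot \frac{1}{8} - 293 = 19 \cdot 9 \cdot \frac{1}{8} - 293 = 171 \cdot \frac{1}{8} - 293 = \frac{171}{8} - 293 = - \frac{2173}{8}$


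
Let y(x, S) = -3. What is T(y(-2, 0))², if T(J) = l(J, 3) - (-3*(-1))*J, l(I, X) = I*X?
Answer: 0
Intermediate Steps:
T(J) = 0 (T(J) = J*3 - (-3*(-1))*J = 3*J - 3*J = 0)
T(y(-2, 0))² = 0² = 0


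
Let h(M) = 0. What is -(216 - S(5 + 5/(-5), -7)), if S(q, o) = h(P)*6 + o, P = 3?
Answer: -223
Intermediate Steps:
S(q, o) = o (S(q, o) = 0*6 + o = 0 + o = o)
-(216 - S(5 + 5/(-5), -7)) = -(216 - 1*(-7)) = -(216 + 7) = -1*223 = -223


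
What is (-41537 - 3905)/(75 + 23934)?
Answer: -45442/24009 ≈ -1.8927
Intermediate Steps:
(-41537 - 3905)/(75 + 23934) = -45442/24009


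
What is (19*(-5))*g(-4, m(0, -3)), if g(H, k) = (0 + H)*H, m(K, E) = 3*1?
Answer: -1520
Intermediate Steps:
m(K, E) = 3
g(H, k) = H**2 (g(H, k) = H*H = H**2)
(19*(-5))*g(-4, m(0, -3)) = (19*(-5))*(-4)**2 = -95*16 = -1520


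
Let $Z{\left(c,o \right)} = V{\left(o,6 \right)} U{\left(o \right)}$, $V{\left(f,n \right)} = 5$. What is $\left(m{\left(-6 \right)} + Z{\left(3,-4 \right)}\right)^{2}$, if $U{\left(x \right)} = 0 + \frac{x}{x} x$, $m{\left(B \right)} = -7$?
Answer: $729$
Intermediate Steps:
$U{\left(x \right)} = x$ ($U{\left(x \right)} = 0 + 1 x = 0 + x = x$)
$Z{\left(c,o \right)} = 5 o$
$\left(m{\left(-6 \right)} + Z{\left(3,-4 \right)}\right)^{2} = \left(-7 + 5 \left(-4\right)\right)^{2} = \left(-7 - 20\right)^{2} = \left(-27\right)^{2} = 729$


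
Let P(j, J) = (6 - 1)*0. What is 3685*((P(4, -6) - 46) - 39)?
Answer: -313225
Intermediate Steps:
P(j, J) = 0 (P(j, J) = 5*0 = 0)
3685*((P(4, -6) - 46) - 39) = 3685*((0 - 46) - 39) = 3685*(-46 - 39) = 3685*(-85) = -313225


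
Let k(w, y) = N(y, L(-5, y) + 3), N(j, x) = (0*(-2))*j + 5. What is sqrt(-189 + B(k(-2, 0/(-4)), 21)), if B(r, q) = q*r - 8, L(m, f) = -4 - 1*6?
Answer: 2*I*sqrt(23) ≈ 9.5917*I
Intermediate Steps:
L(m, f) = -10 (L(m, f) = -4 - 6 = -10)
N(j, x) = 5 (N(j, x) = 0*j + 5 = 0 + 5 = 5)
k(w, y) = 5
B(r, q) = -8 + q*r
sqrt(-189 + B(k(-2, 0/(-4)), 21)) = sqrt(-189 + (-8 + 21*5)) = sqrt(-189 + (-8 + 105)) = sqrt(-189 + 97) = sqrt(-92) = 2*I*sqrt(23)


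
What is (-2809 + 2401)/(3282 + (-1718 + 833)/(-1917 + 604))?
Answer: -178568/1436717 ≈ -0.12429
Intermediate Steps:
(-2809 + 2401)/(3282 + (-1718 + 833)/(-1917 + 604)) = -408/(3282 - 885/(-1313)) = -408/(3282 - 885*(-1/1313)) = -408/(3282 + 885/1313) = -408/4310151/1313 = -408*1313/4310151 = -178568/1436717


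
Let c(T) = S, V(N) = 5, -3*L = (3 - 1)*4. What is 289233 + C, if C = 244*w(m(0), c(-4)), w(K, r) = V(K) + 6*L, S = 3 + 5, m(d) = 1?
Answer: 286549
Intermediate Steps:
S = 8
L = -8/3 (L = -(3 - 1)*4/3 = -2*4/3 = -⅓*8 = -8/3 ≈ -2.6667)
c(T) = 8
w(K, r) = -11 (w(K, r) = 5 + 6*(-8/3) = 5 - 16 = -11)
C = -2684 (C = 244*(-11) = -2684)
289233 + C = 289233 - 2684 = 286549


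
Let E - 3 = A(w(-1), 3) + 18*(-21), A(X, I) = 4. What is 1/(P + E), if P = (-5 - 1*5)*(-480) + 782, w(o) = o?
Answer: 1/5211 ≈ 0.00019190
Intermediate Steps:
E = -371 (E = 3 + (4 + 18*(-21)) = 3 + (4 - 378) = 3 - 374 = -371)
P = 5582 (P = (-5 - 5)*(-480) + 782 = -10*(-480) + 782 = 4800 + 782 = 5582)
1/(P + E) = 1/(5582 - 371) = 1/5211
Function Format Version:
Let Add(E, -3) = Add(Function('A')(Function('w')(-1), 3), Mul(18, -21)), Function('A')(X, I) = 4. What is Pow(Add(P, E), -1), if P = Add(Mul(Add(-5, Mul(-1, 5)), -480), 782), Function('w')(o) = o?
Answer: Rational(1, 5211) ≈ 0.00019190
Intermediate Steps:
E = -371 (E = Add(3, Add(4, Mul(18, -21))) = Add(3, Add(4, -378)) = Add(3, -374) = -371)
P = 5582 (P = Add(Mul(Add(-5, -5), -480), 782) = Add(Mul(-10, -480), 782) = Add(4800, 782) = 5582)
Pow(Add(P, E), -1) = Pow(Add(5582, -371), -1) = Pow(5211, -1) = Rational(1, 5211)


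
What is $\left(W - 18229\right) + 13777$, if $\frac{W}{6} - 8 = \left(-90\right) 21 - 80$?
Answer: $-16224$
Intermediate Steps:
$W = -11772$ ($W = 48 + 6 \left(\left(-90\right) 21 - 80\right) = 48 + 6 \left(-1890 - 80\right) = 48 + 6 \left(-1970\right) = 48 - 11820 = -11772$)
$\left(W - 18229\right) + 13777 = \left(-11772 - 18229\right) + 13777 = -30001 + 13777 = -16224$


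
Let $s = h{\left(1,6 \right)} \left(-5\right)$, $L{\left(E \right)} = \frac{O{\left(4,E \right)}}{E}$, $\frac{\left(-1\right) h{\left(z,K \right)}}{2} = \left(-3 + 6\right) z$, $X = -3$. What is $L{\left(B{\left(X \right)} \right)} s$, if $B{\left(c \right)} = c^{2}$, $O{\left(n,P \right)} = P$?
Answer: $30$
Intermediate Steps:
$h{\left(z,K \right)} = - 6 z$ ($h{\left(z,K \right)} = - 2 \left(-3 + 6\right) z = - 2 \cdot 3 z = - 6 z$)
$L{\left(E \right)} = 1$ ($L{\left(E \right)} = \frac{E}{E} = 1$)
$s = 30$ ($s = \left(-6\right) 1 \left(-5\right) = \left(-6\right) \left(-5\right) = 30$)
$L{\left(B{\left(X \right)} \right)} s = 1 \cdot 30 = 30$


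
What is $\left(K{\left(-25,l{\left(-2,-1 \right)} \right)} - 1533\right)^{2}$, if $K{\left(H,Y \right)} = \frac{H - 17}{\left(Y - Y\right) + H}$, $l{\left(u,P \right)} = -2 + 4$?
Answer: $\frac{1465588089}{625} \approx 2.3449 \cdot 10^{6}$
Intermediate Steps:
$l{\left(u,P \right)} = 2$
$K{\left(H,Y \right)} = \frac{-17 + H}{H}$ ($K{\left(H,Y \right)} = \frac{-17 + H}{0 + H} = \frac{-17 + H}{H}$)
$\left(K{\left(-25,l{\left(-2,-1 \right)} \right)} - 1533\right)^{2} = \left(\frac{-17 - 25}{-25} - 1533\right)^{2} = \left(\left(- \frac{1}{25}\right) \left(-42\right) - 1533\right)^{2} = \left(\frac{42}{25} - 1533\right)^{2} = \left(- \frac{38283}{25}\right)^{2} = \frac{1465588089}{625}$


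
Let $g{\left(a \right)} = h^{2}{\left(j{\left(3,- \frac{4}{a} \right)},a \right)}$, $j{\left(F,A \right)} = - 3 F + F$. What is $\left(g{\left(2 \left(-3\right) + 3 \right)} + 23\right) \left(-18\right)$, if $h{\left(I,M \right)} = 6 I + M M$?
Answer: $-13536$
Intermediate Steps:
$j{\left(F,A \right)} = - 2 F$
$h{\left(I,M \right)} = M^{2} + 6 I$ ($h{\left(I,M \right)} = 6 I + M^{2} = M^{2} + 6 I$)
$g{\left(a \right)} = \left(-36 + a^{2}\right)^{2}$ ($g{\left(a \right)} = \left(a^{2} + 6 \left(\left(-2\right) 3\right)\right)^{2} = \left(a^{2} + 6 \left(-6\right)\right)^{2} = \left(a^{2} - 36\right)^{2} = \left(-36 + a^{2}\right)^{2}$)
$\left(g{\left(2 \left(-3\right) + 3 \right)} + 23\right) \left(-18\right) = \left(\left(-36 + \left(2 \left(-3\right) + 3\right)^{2}\right)^{2} + 23\right) \left(-18\right) = \left(\left(-36 + \left(-6 + 3\right)^{2}\right)^{2} + 23\right) \left(-18\right) = \left(\left(-36 + \left(-3\right)^{2}\right)^{2} + 23\right) \left(-18\right) = \left(\left(-36 + 9\right)^{2} + 23\right) \left(-18\right) = \left(\left(-27\right)^{2} + 23\right) \left(-18\right) = \left(729 + 23\right) \left(-18\right) = 752 \left(-18\right) = -13536$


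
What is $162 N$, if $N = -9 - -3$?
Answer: $-972$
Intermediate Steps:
$N = -6$ ($N = -9 + 3 = -6$)
$162 N = 162 \left(-6\right) = -972$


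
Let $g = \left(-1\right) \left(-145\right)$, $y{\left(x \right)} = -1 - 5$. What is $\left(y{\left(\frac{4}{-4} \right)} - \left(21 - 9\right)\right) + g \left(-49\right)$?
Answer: $-7123$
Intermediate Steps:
$y{\left(x \right)} = -6$
$g = 145$
$\left(y{\left(\frac{4}{-4} \right)} - \left(21 - 9\right)\right) + g \left(-49\right) = \left(-6 - \left(21 - 9\right)\right) + 145 \left(-49\right) = \left(-6 - 12\right) - 7105 = -18 - 7105 = -7123$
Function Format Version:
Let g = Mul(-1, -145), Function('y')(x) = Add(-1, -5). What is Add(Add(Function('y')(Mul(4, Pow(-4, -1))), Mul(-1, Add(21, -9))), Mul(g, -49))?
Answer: -7123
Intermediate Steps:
Function('y')(x) = -6
g = 145
Add(Add(Function('y')(Mul(4, Pow(-4, -1))), Mul(-1, Add(21, -9))), Mul(g, -49)) = Add(Add(-6, Mul(-1, Add(21, -9))), Mul(145, -49)) = Add(Add(-6, Mul(-1, 12)), -7105) = Add(Add(-6, -12), -7105) = Add(-18, -7105) = -7123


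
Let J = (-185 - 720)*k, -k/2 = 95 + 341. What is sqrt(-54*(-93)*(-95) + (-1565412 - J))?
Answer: I*sqrt(2831662) ≈ 1682.8*I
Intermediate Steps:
k = -872 (k = -2*(95 + 341) = -2*436 = -872)
J = 789160 (J = (-185 - 720)*(-872) = -905*(-872) = 789160)
sqrt(-54*(-93)*(-95) + (-1565412 - J)) = sqrt(-54*(-93)*(-95) + (-1565412 - 1*789160)) = sqrt(5022*(-95) + (-1565412 - 789160)) = sqrt(-477090 - 2354572) = sqrt(-2831662) = I*sqrt(2831662)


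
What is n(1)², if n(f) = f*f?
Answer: 1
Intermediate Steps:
n(f) = f²
n(1)² = (1²)² = 1² = 1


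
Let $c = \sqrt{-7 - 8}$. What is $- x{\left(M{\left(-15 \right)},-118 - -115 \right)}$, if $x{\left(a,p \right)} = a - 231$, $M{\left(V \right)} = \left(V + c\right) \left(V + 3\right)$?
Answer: $51 + 12 i \sqrt{15} \approx 51.0 + 46.476 i$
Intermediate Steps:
$c = i \sqrt{15}$ ($c = \sqrt{-15} = i \sqrt{15} \approx 3.873 i$)
$M{\left(V \right)} = \left(3 + V\right) \left(V + i \sqrt{15}\right)$ ($M{\left(V \right)} = \left(V + i \sqrt{15}\right) \left(V + 3\right) = \left(V + i \sqrt{15}\right) \left(3 + V\right) = \left(3 + V\right) \left(V + i \sqrt{15}\right)$)
$x{\left(a,p \right)} = -231 + a$
$- x{\left(M{\left(-15 \right)},-118 - -115 \right)} = - (-231 + \left(\left(-15\right)^{2} + 3 \left(-15\right) + 3 i \sqrt{15} + i \left(-15\right) \sqrt{15}\right)) = - (-231 + \left(225 - 45 + 3 i \sqrt{15} - 15 i \sqrt{15}\right)) = - (-231 + \left(180 - 12 i \sqrt{15}\right)) = - (-51 - 12 i \sqrt{15}) = 51 + 12 i \sqrt{15}$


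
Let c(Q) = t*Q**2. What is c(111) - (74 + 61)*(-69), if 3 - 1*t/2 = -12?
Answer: 378945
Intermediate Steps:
t = 30 (t = 6 - 2*(-12) = 6 + 24 = 30)
c(Q) = 30*Q**2
c(111) - (74 + 61)*(-69) = 30*111**2 - (74 + 61)*(-69) = 30*12321 - 135*(-69) = 369630 - 1*(-9315) = 369630 + 9315 = 378945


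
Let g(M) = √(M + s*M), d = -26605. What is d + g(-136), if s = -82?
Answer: -26605 + 18*√34 ≈ -26500.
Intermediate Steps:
g(M) = 9*√(-M) (g(M) = √(M - 82*M) = √(-81*M) = 9*√(-M))
d + g(-136) = -26605 + 9*√(-1*(-136)) = -26605 + 9*√136 = -26605 + 9*(2*√34) = -26605 + 18*√34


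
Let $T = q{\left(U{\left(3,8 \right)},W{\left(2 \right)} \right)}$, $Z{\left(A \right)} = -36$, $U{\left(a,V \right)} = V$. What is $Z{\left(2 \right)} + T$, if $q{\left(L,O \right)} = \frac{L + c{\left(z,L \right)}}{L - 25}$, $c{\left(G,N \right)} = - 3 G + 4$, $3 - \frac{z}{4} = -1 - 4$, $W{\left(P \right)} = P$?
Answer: $- \frac{528}{17} \approx -31.059$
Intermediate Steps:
$z = 32$ ($z = 12 - 4 \left(-1 - 4\right) = 12 - -20 = 12 + 20 = 32$)
$c{\left(G,N \right)} = 4 - 3 G$
$q{\left(L,O \right)} = \frac{-92 + L}{-25 + L}$ ($q{\left(L,O \right)} = \frac{L + \left(4 - 96\right)}{L - 25} = \frac{L + \left(4 - 96\right)}{-25 + L} = \frac{L - 92}{-25 + L} = \frac{-92 + L}{-25 + L}$)
$T = \frac{84}{17}$ ($T = \frac{-92 + 8}{-25 + 8} = \frac{1}{-17} \left(-84\right) = \left(- \frac{1}{17}\right) \left(-84\right) = \frac{84}{17} \approx 4.9412$)
$Z{\left(2 \right)} + T = -36 + \frac{84}{17} = - \frac{528}{17}$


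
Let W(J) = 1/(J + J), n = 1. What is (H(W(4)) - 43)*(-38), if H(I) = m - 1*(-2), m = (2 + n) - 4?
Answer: 1596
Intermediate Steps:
m = -1 (m = (2 + 1) - 4 = 3 - 4 = -1)
W(J) = 1/(2*J)
H(I) = 1 (H(I) = -1 - 1*(-2) = -1 + 2 = 1)
(H(W(4)) - 43)*(-38) = (1 - 43)*(-38) = -42*(-38) = 1596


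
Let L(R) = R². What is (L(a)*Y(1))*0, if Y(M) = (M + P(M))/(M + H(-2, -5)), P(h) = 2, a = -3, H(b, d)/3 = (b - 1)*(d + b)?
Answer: 0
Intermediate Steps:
H(b, d) = 3*(-1 + b)*(b + d) (H(b, d) = 3*((b - 1)*(d + b)) = 3*((-1 + b)*(b + d)) = 3*(-1 + b)*(b + d))
Y(M) = (2 + M)/(63 + M) (Y(M) = (M + 2)/(M + (-3*(-2) - 3*(-5) + 3*(-2)² + 3*(-2)*(-5))) = (2 + M)/(M + (6 + 15 + 3*4 + 30)) = (2 + M)/(M + (6 + 15 + 12 + 30)) = (2 + M)/(M + 63) = (2 + M)/(63 + M))
(L(a)*Y(1))*0 = ((-3)²*((2 + 1)/(63 + 1)))*0 = (9*(3/64))*0 = (27/64)*0 = 0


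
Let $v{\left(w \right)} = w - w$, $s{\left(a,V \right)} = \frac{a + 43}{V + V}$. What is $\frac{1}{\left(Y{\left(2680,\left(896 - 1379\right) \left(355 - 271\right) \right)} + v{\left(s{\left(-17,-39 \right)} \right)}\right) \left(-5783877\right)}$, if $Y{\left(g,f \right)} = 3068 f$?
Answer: $\frac{1}{719947488051792} \approx 1.389 \cdot 10^{-15}$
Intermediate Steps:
$s{\left(a,V \right)} = \frac{43 + a}{2 V}$
$v{\left(w \right)} = 0$
$\frac{1}{\left(Y{\left(2680,\left(896 - 1379\right) \left(355 - 271\right) \right)} + v{\left(s{\left(-17,-39 \right)} \right)}\right) \left(-5783877\right)} = \frac{1}{\left(3068 \left(896 - 1379\right) \left(355 - 271\right) + 0\right) \left(-5783877\right)} = \frac{1}{3068 \left(\left(-483\right) 84\right) + 0} \left(- \frac{1}{5783877}\right) = \frac{1}{3068 \left(-40572\right) + 0} \left(- \frac{1}{5783877}\right) = \frac{1}{-124474896 + 0} \left(- \frac{1}{5783877}\right) = \frac{1}{-124474896} \left(- \frac{1}{5783877}\right) = \left(- \frac{1}{124474896}\right) \left(- \frac{1}{5783877}\right) = \frac{1}{719947488051792}$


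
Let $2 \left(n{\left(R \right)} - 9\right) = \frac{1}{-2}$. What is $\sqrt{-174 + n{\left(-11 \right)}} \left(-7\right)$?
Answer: $- \frac{7 i \sqrt{661}}{2} \approx - 89.985 i$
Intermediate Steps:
$n{\left(R \right)} = \frac{35}{4}$ ($n{\left(R \right)} = 9 + \frac{1}{2 \left(-2\right)} = 9 + \frac{1}{2} \left(- \frac{1}{2}\right) = 9 - \frac{1}{4} = \frac{35}{4}$)
$\sqrt{-174 + n{\left(-11 \right)}} \left(-7\right) = \sqrt{-174 + \frac{35}{4}} \left(-7\right) = \sqrt{- \frac{661}{4}} \left(-7\right) = \frac{i \sqrt{661}}{2} \left(-7\right) = - \frac{7 i \sqrt{661}}{2}$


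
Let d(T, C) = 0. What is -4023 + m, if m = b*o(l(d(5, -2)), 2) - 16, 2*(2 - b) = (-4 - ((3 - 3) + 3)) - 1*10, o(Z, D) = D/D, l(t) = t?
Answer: -8057/2 ≈ -4028.5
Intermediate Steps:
o(Z, D) = 1
b = 21/2 (b = 2 - ((-4 - ((3 - 3) + 3)) - 1*10)/2 = 2 - ((-4 - (0 + 3)) - 10)/2 = 2 - ((-4 - 1*3) - 10)/2 = 2 - ((-4 - 3) - 10)/2 = 2 - (-7 - 10)/2 = 2 - ½*(-17) = 2 + 17/2 = 21/2 ≈ 10.500)
m = -11/2 (m = (21/2)*1 - 16 = 21/2 - 16 = -11/2 ≈ -5.5000)
-4023 + m = -4023 - 11/2 = -8057/2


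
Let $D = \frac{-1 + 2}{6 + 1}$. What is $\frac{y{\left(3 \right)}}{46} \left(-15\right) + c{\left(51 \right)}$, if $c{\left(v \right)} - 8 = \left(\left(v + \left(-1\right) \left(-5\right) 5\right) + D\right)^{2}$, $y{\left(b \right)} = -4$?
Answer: $\frac{6544533}{1127} \approx 5807.0$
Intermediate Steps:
$D = \frac{1}{7}$ ($D = 1 \cdot \frac{1}{7} = \frac{1}{7} \approx 0.14286$)
$c{\left(v \right)} = 8 + \left(\frac{176}{7} + v\right)^{2}$ ($c{\left(v \right)} = 8 + \left(\left(v + \left(-1\right) \left(-5\right) 5\right) + \frac{1}{7}\right)^{2} = 8 + \left(\left(v + 5 \cdot 5\right) + \frac{1}{7}\right)^{2} = 8 + \left(\left(v + 25\right) + \frac{1}{7}\right)^{2} = 8 + \left(\left(25 + v\right) + \frac{1}{7}\right)^{2} = 8 + \left(\frac{176}{7} + v\right)^{2}$)
$\frac{y{\left(3 \right)}}{46} \left(-15\right) + c{\left(51 \right)} = - \frac{4}{46} \left(-15\right) + \left(8 + \frac{\left(176 + 7 \cdot 51\right)^{2}}{49}\right) = \left(-4\right) \frac{1}{46} \left(-15\right) + \left(8 + \frac{\left(176 + 357\right)^{2}}{49}\right) = \left(- \frac{2}{23}\right) \left(-15\right) + \left(8 + \frac{533^{2}}{49}\right) = \frac{30}{23} + \left(8 + \frac{1}{49} \cdot 284089\right) = \frac{30}{23} + \left(8 + \frac{284089}{49}\right) = \frac{30}{23} + \frac{284481}{49} = \frac{6544533}{1127}$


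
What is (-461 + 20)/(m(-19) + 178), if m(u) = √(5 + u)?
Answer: -4361/1761 + 49*I*√14/3522 ≈ -2.4764 + 0.052056*I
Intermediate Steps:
(-461 + 20)/(m(-19) + 178) = (-461 + 20)/(√(5 - 19) + 178) = -441/(√(-14) + 178) = -441/(I*√14 + 178) = -441/(178 + I*√14)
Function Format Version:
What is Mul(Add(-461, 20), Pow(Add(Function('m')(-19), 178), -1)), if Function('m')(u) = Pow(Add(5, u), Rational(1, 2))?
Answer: Add(Rational(-4361, 1761), Mul(Rational(49, 3522), I, Pow(14, Rational(1, 2)))) ≈ Add(-2.4764, Mul(0.052056, I))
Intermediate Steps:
Mul(Add(-461, 20), Pow(Add(Function('m')(-19), 178), -1)) = Mul(Add(-461, 20), Pow(Add(Pow(Add(5, -19), Rational(1, 2)), 178), -1)) = Mul(-441, Pow(Add(Pow(-14, Rational(1, 2)), 178), -1)) = Mul(-441, Pow(Add(Mul(I, Pow(14, Rational(1, 2))), 178), -1)) = Mul(-441, Pow(Add(178, Mul(I, Pow(14, Rational(1, 2)))), -1))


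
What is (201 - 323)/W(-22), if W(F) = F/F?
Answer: -122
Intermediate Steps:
W(F) = 1
(201 - 323)/W(-22) = (201 - 323)/1 = -122*1 = -122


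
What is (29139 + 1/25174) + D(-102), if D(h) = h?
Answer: 730977439/25174 ≈ 29037.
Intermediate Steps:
(29139 + 1/25174) + D(-102) = (29139 + 1/25174) - 102 = 733545187/25174 - 102 = 730977439/25174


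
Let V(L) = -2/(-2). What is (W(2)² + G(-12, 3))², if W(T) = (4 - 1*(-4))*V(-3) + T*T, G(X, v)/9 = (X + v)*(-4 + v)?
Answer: 50625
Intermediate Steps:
V(L) = 1 (V(L) = -2*(-½) = 1)
G(X, v) = 9*(-4 + v)*(X + v) (G(X, v) = 9*((X + v)*(-4 + v)) = 9*((-4 + v)*(X + v)) = 9*(-4 + v)*(X + v))
W(T) = 8 + T² (W(T) = (4 - 1*(-4))*1 + T*T = (4 + 4)*1 + T² = 8*1 + T² = 8 + T²)
(W(2)² + G(-12, 3))² = ((8 + 2²)² + (-36*(-12) - 36*3 + 9*3² + 9*(-12)*3))² = ((8 + 4)² + (432 - 108 + 9*9 - 324))² = (12² + (432 - 108 + 81 - 324))² = (144 + 81)² = 225² = 50625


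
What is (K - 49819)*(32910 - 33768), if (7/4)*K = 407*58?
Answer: 218197122/7 ≈ 3.1171e+7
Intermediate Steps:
K = 94424/7 (K = 4*(407*58)/7 = (4/7)*23606 = 94424/7 ≈ 13489.)
(K - 49819)*(32910 - 33768) = (94424/7 - 49819)*(32910 - 33768) = -254309/7*(-858) = 218197122/7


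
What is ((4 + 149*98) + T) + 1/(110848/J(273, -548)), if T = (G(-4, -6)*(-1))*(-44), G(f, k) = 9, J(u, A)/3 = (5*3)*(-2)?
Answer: 831470803/55424 ≈ 15002.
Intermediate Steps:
J(u, A) = -90 (J(u, A) = 3*((5*3)*(-2)) = 3*(15*(-2)) = 3*(-30) = -90)
T = 396 (T = (9*(-1))*(-44) = -9*(-44) = 396)
((4 + 149*98) + T) + 1/(110848/J(273, -548)) = ((4 + 149*98) + 396) + 1/(110848/(-90)) = ((4 + 14602) + 396) + 1/(110848*(-1/90)) = (14606 + 396) + 1/(-55424/45) = 15002 - 45/55424 = 831470803/55424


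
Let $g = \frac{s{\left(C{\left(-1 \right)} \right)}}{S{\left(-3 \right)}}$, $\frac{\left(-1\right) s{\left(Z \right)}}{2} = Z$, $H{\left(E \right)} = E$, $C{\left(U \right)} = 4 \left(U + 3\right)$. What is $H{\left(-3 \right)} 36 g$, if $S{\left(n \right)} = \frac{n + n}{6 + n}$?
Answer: $-864$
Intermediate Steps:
$C{\left(U \right)} = 12 + 4 U$ ($C{\left(U \right)} = 4 \left(3 + U\right) = 12 + 4 U$)
$s{\left(Z \right)} = - 2 Z$
$S{\left(n \right)} = \frac{2 n}{6 + n}$
$g = 8$ ($g = \frac{\left(-2\right) \left(12 + 4 \left(-1\right)\right)}{2 \left(-3\right) \frac{1}{6 - 3}} = \frac{\left(-2\right) \left(12 - 4\right)}{2 \left(-3\right) \frac{1}{3}} = \frac{\left(-2\right) 8}{2 \left(-3\right) \frac{1}{3}} = - \frac{16}{-2} = \left(-16\right) \left(- \frac{1}{2}\right) = 8$)
$H{\left(-3 \right)} 36 g = \left(-3\right) 36 \cdot 8 = \left(-108\right) 8 = -864$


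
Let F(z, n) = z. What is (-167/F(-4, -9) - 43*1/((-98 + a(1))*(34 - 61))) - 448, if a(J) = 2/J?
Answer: -1053043/2592 ≈ -406.27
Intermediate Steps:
(-167/F(-4, -9) - 43*1/((-98 + a(1))*(34 - 61))) - 448 = (-167/(-4) - 43*1/((-98 + 2/1)*(34 - 61))) - 448 = (-167*(-1/4) - 43*(-1/(27*(-98 + 2*1)))) - 448 = (167/4 - 43*(-1/(27*(-98 + 2)))) - 448 = (167/4 - 43/((-27*(-96)))) - 448 = (167/4 - 43/2592) - 448 = 108173/2592 - 448 = -1053043/2592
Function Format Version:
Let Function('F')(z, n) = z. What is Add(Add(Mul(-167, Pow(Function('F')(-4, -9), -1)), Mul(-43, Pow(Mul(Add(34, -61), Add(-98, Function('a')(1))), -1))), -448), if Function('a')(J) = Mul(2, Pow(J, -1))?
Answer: Rational(-1053043, 2592) ≈ -406.27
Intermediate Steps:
Add(Add(Mul(-167, Pow(Function('F')(-4, -9), -1)), Mul(-43, Pow(Mul(Add(34, -61), Add(-98, Function('a')(1))), -1))), -448) = Add(Add(Mul(-167, Pow(-4, -1)), Mul(-43, Pow(Mul(Add(34, -61), Add(-98, Mul(2, Pow(1, -1)))), -1))), -448) = Add(Add(Mul(-167, Rational(-1, 4)), Mul(-43, Pow(Mul(-27, Add(-98, Mul(2, 1))), -1))), -448) = Add(Add(Rational(167, 4), Mul(-43, Pow(Mul(-27, Add(-98, 2)), -1))), -448) = Add(Add(Rational(167, 4), Mul(-43, Pow(Mul(-27, -96), -1))), -448) = Add(Add(Rational(167, 4), Mul(-43, Pow(2592, -1))), -448) = Add(Add(Rational(167, 4), Mul(-43, Rational(1, 2592))), -448) = Add(Add(Rational(167, 4), Rational(-43, 2592)), -448) = Add(Rational(108173, 2592), -448) = Rational(-1053043, 2592)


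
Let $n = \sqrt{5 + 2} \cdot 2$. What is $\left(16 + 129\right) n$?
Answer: $290 \sqrt{7} \approx 767.27$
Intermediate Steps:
$n = 2 \sqrt{7}$ ($n = \sqrt{7} \cdot 2 = 2 \sqrt{7} \approx 5.2915$)
$\left(16 + 129\right) n = \left(16 + 129\right) 2 \sqrt{7} = 145 \cdot 2 \sqrt{7} = 290 \sqrt{7}$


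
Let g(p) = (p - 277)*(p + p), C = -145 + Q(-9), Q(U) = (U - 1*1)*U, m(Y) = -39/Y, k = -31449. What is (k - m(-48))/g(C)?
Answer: -503197/584320 ≈ -0.86117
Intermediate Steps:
Q(U) = U*(-1 + U) (Q(U) = (U - 1)*U = (-1 + U)*U = U*(-1 + U))
C = -55 (C = -145 - 9*(-1 - 9) = -145 - 9*(-10) = -145 + 90 = -55)
g(p) = 2*p*(-277 + p) (g(p) = (-277 + p)*(2*p) = 2*p*(-277 + p))
(k - m(-48))/g(C) = (-31449 - (-39)/(-48))/((2*(-55)*(-277 - 55))) = (-31449 - (-39)*(-1)/48)/((2*(-55)*(-332))) = (-31449 - 1*13/16)/36520 = (-31449 - 13/16)*(1/36520) = -503197/16*1/36520 = -503197/584320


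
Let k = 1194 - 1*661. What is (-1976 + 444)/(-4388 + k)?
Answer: 1532/3855 ≈ 0.39741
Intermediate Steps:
k = 533 (k = 1194 - 661 = 533)
(-1976 + 444)/(-4388 + k) = (-1976 + 444)/(-4388 + 533) = -1532/(-3855) = -1532*(-1/3855) = 1532/3855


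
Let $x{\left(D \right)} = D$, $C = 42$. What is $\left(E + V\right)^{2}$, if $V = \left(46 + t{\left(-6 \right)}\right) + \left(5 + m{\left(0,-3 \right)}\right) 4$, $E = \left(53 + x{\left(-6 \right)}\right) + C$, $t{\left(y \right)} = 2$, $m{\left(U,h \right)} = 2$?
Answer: $27225$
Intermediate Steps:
$E = 89$ ($E = \left(53 - 6\right) + 42 = 47 + 42 = 89$)
$V = 76$ ($V = \left(46 + 2\right) + \left(5 + 2\right) 4 = 48 + 7 \cdot 4 = 48 + 28 = 76$)
$\left(E + V\right)^{2} = \left(89 + 76\right)^{2} = 165^{2} = 27225$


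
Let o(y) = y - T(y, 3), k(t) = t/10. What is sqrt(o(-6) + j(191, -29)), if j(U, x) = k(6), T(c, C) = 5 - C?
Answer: I*sqrt(185)/5 ≈ 2.7203*I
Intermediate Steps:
k(t) = t/10 (k(t) = t*(1/10) = t/10)
j(U, x) = 3/5 (j(U, x) = (1/10)*6 = 3/5)
o(y) = -2 + y (o(y) = y - (5 - 1*3) = y - (5 - 3) = y - 1*2 = y - 2 = -2 + y)
sqrt(o(-6) + j(191, -29)) = sqrt((-2 - 6) + 3/5) = sqrt(-8 + 3/5) = sqrt(-37/5) = I*sqrt(185)/5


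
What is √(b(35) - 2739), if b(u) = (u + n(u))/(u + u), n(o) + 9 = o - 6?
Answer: I*√536690/14 ≈ 52.328*I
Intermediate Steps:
n(o) = -15 + o (n(o) = -9 + (o - 6) = -9 + (-6 + o) = -15 + o)
b(u) = (-15 + 2*u)/(2*u) (b(u) = (u + (-15 + u))/(u + u) = (-15 + 2*u)/((2*u)) = (-15 + 2*u)*(1/(2*u)) = (-15 + 2*u)/(2*u))
√(b(35) - 2739) = √((-15/2 + 35)/35 - 2739) = √((1/35)*(55/2) - 2739) = √(11/14 - 2739) = √(-38335/14) = I*√536690/14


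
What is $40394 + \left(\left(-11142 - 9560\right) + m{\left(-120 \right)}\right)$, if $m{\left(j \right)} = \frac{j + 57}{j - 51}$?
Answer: $\frac{374155}{19} \approx 19692.0$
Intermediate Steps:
$m{\left(j \right)} = \frac{57 + j}{-51 + j}$
$40394 + \left(\left(-11142 - 9560\right) + m{\left(-120 \right)}\right) = 40394 + \left(\left(-11142 - 9560\right) + \frac{57 - 120}{-51 - 120}\right) = 40394 - \left(20702 - \frac{1}{-171} \left(-63\right)\right) = 40394 - \frac{393331}{19} = \frac{374155}{19}$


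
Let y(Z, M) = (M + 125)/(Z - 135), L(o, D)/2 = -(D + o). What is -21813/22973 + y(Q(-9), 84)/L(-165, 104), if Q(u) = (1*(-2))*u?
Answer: -316160119/327916602 ≈ -0.96415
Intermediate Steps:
Q(u) = -2*u
L(o, D) = -2*D - 2*o (L(o, D) = 2*(-(D + o)) = 2*(-D - o) = -2*D - 2*o)
y(Z, M) = (125 + M)/(-135 + Z)
-21813/22973 + y(Q(-9), 84)/L(-165, 104) = -21813/22973 + ((125 + 84)/(-135 - 2*(-9)))/(-2*104 - 2*(-165)) = -21813*1/22973 + (209/(-135 + 18))/(-208 + 330) = -21813/22973 + (209/(-117))/122 = -21813/22973 - 1/117*209*(1/122) = -21813/22973 - 209/117*1/122 = -21813/22973 - 209/14274 = -316160119/327916602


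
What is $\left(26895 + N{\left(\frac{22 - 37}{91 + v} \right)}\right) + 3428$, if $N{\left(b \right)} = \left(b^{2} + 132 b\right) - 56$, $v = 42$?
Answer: $\frac{535129848}{17689} \approx 30252.0$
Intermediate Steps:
$N{\left(b \right)} = -56 + b^{2} + 132 b$
$\left(26895 + N{\left(\frac{22 - 37}{91 + v} \right)}\right) + 3428 = \left(26895 + \left(-56 + \left(\frac{22 - 37}{91 + 42}\right)^{2} + 132 \frac{22 - 37}{91 + 42}\right)\right) + 3428 = \left(26895 + \left(-56 + \left(- \frac{15}{133}\right)^{2} + 132 \left(- \frac{15}{133}\right)\right)\right) + 3428 = \left(26895 - \frac{1253699}{17689}\right) + 3428 = \frac{474491956}{17689} + 3428 = \frac{535129848}{17689}$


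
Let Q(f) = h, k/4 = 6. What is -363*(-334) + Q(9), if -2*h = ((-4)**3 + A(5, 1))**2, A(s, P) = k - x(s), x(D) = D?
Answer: 240459/2 ≈ 1.2023e+5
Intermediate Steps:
k = 24 (k = 4*6 = 24)
A(s, P) = 24 - s
h = -2025/2 (h = -((-4)**3 + (24 - 1*5))**2/2 = -(-64 + (24 - 5))**2/2 = -(-64 + 19)**2/2 = -1/2*(-45)**2 = -1/2*2025 = -2025/2 ≈ -1012.5)
Q(f) = -2025/2
-363*(-334) + Q(9) = -363*(-334) - 2025/2 = 121242 - 2025/2 = 240459/2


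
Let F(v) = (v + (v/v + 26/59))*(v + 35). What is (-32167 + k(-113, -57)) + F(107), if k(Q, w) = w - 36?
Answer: -994824/59 ≈ -16861.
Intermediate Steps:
k(Q, w) = -36 + w
F(v) = (35 + v)*(85/59 + v) (F(v) = (v + (1 + 26*(1/59)))*(35 + v) = (v + (1 + 26/59))*(35 + v) = (v + 85/59)*(35 + v) = (85/59 + v)*(35 + v) = (35 + v)*(85/59 + v))
(-32167 + k(-113, -57)) + F(107) = (-32167 + (-36 - 57)) + (2975/59 + 107**2 + (2150/59)*107) = (-32167 - 93) + (2975/59 + 11449 + 230050/59) = -32260 + 908516/59 = -994824/59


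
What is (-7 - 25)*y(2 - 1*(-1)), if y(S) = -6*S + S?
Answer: 480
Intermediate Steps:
y(S) = -5*S
(-7 - 25)*y(2 - 1*(-1)) = (-7 - 25)*(-5*(2 - 1*(-1))) = -(-160)*(2 + 1) = -(-160)*3 = -32*(-15) = 480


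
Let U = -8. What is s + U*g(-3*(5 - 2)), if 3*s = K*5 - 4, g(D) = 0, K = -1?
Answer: -3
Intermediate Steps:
s = -3 (s = (-1*5 - 4)/3 = (-5 - 4)/3 = (⅓)*(-9) = -3)
s + U*g(-3*(5 - 2)) = -3 - 8*0 = -3 + 0 = -3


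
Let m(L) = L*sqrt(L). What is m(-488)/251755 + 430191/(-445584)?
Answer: -143397/148528 - 976*I*sqrt(122)/251755 ≈ -0.96545 - 0.042821*I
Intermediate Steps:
m(L) = L**(3/2)
m(-488)/251755 + 430191/(-445584) = (-488)**(3/2)/251755 + 430191/(-445584) = -976*I*sqrt(122)*(1/251755) + 430191*(-1/445584) = -976*I*sqrt(122)/251755 - 143397/148528 = -143397/148528 - 976*I*sqrt(122)/251755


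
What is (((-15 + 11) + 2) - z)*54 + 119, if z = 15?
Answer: -799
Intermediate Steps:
(((-15 + 11) + 2) - z)*54 + 119 = (((-15 + 11) + 2) - 1*15)*54 + 119 = ((-4 + 2) - 15)*54 + 119 = (-2 - 15)*54 + 119 = -17*54 + 119 = -918 + 119 = -799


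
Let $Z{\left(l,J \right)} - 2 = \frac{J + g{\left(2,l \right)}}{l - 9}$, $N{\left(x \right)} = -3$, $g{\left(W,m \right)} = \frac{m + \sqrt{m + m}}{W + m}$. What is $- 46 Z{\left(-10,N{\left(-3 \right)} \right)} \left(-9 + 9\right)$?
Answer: $0$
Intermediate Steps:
$g{\left(W,m \right)} = \frac{m + \sqrt{2} \sqrt{m}}{W + m}$ ($g{\left(W,m \right)} = \frac{m + \sqrt{2 m}}{W + m} = \frac{m + \sqrt{2} \sqrt{m}}{W + m}$)
$Z{\left(l,J \right)} = 2 + \frac{J + \frac{l + \sqrt{2} \sqrt{l}}{2 + l}}{-9 + l}$ ($Z{\left(l,J \right)} = 2 + \frac{J + \frac{l + \sqrt{2} \sqrt{l}}{2 + l}}{l - 9} = 2 + \frac{J + \frac{l + \sqrt{2} \sqrt{l}}{2 + l}}{-9 + l}$)
$- 46 Z{\left(-10,N{\left(-3 \right)} \right)} \left(-9 + 9\right) = - 46 \frac{-10 + \sqrt{2} \sqrt{-10} + \left(2 - 10\right) \left(-18 - 3 + 2 \left(-10\right)\right)}{\left(-9 - 10\right) \left(2 - 10\right)} \left(-9 + 9\right) = - 46 \frac{-10 + \sqrt{2} i \sqrt{10} - 8 \left(-18 - 3 - 20\right)}{\left(-19\right) \left(-8\right)} 0 = - 46 \left(\left(- \frac{1}{19}\right) \left(- \frac{1}{8}\right) \left(-10 + 2 i \sqrt{5} - -328\right)\right) 0 = - 46 \left(\left(- \frac{1}{19}\right) \left(- \frac{1}{8}\right) \left(-10 + 2 i \sqrt{5} + 328\right)\right) 0 = - 46 \left(\left(- \frac{1}{19}\right) \left(- \frac{1}{8}\right) \left(318 + 2 i \sqrt{5}\right)\right) 0 = - 46 \left(\frac{159}{76} + \frac{i \sqrt{5}}{76}\right) 0 = \left(- \frac{3657}{38} - \frac{23 i \sqrt{5}}{38}\right) 0 = 0$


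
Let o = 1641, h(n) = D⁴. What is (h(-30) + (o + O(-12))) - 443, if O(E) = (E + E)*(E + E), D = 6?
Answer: 3070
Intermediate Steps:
O(E) = 4*E² (O(E) = (2*E)*(2*E) = 4*E²)
h(n) = 1296 (h(n) = 6⁴ = 1296)
(h(-30) + (o + O(-12))) - 443 = (1296 + (1641 + 4*(-12)²)) - 443 = (1296 + (1641 + 4*144)) - 443 = (1296 + (1641 + 576)) - 443 = (1296 + 2217) - 443 = 3513 - 443 = 3070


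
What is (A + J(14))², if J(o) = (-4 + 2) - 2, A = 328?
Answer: 104976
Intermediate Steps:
J(o) = -4 (J(o) = -2 - 2 = -4)
(A + J(14))² = (328 - 4)² = 324² = 104976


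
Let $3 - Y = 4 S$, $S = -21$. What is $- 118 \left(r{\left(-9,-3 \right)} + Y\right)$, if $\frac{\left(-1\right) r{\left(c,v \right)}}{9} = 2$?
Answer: $-8142$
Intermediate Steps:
$Y = 87$ ($Y = 3 - 4 \left(-21\right) = 3 - -84 = 3 + 84 = 87$)
$r{\left(c,v \right)} = -18$ ($r{\left(c,v \right)} = \left(-9\right) 2 = -18$)
$- 118 \left(r{\left(-9,-3 \right)} + Y\right) = - 118 \left(-18 + 87\right) = \left(-118\right) 69 = -8142$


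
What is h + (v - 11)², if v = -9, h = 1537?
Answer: 1937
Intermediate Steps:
h + (v - 11)² = 1537 + (-9 - 11)² = 1537 + (-20)² = 1537 + 400 = 1937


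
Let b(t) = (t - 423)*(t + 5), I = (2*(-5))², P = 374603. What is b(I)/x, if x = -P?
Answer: 33915/374603 ≈ 0.090536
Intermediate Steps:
I = 100 (I = (-10)² = 100)
x = -374603 (x = -1*374603 = -374603)
b(t) = (-423 + t)*(5 + t)
b(I)/x = (-2115 + 100² - 418*100)/(-374603) = (-2115 + 10000 - 41800)*(-1/374603) = -33915*(-1/374603) = 33915/374603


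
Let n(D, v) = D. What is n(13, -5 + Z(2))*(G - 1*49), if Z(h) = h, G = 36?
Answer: -169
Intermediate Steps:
n(13, -5 + Z(2))*(G - 1*49) = 13*(36 - 1*49) = 13*(36 - 49) = 13*(-13) = -169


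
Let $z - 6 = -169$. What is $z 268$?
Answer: $-43684$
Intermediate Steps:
$z = -163$ ($z = 6 - 169 = -163$)
$z 268 = \left(-163\right) 268 = -43684$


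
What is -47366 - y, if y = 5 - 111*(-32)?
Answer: -50923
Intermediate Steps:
y = 3557 (y = 5 + 3552 = 3557)
-47366 - y = -47366 - 1*3557 = -47366 - 3557 = -50923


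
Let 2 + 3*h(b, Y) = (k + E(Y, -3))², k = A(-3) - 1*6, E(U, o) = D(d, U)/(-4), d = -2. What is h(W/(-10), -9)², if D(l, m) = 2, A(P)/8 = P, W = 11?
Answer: 13786369/144 ≈ 95739.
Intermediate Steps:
A(P) = 8*P
E(U, o) = -½ (E(U, o) = 2/(-4) = 2*(-¼) = -½)
k = -30 (k = 8*(-3) - 1*6 = -24 - 6 = -30)
h(b, Y) = 3713/12 (h(b, Y) = -⅔ + (-30 - ½)²/3 = -⅔ + (-61/2)²/3 = -⅔ + (⅓)*(3721/4) = -⅔ + 3721/12 = 3713/12)
h(W/(-10), -9)² = (3713/12)² = 13786369/144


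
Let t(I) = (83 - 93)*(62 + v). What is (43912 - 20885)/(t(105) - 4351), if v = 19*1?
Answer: -23027/5161 ≈ -4.4617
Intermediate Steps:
v = 19
t(I) = -810 (t(I) = (83 - 93)*(62 + 19) = -10*81 = -810)
(43912 - 20885)/(t(105) - 4351) = (43912 - 20885)/(-810 - 4351) = 23027/(-5161) = 23027*(-1/5161) = -23027/5161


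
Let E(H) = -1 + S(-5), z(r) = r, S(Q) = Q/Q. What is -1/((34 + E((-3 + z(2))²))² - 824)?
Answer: -1/332 ≈ -0.0030120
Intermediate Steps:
S(Q) = 1
E(H) = 0 (E(H) = -1 + 1 = 0)
-1/((34 + E((-3 + z(2))²))² - 824) = -1/((34 + 0)² - 824) = -1/(34² - 824) = -1/(1156 - 824) = -1/332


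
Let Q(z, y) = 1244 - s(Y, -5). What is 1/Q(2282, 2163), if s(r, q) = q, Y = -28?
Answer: 1/1249 ≈ 0.00080064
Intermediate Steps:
Q(z, y) = 1249 (Q(z, y) = 1244 - 1*(-5) = 1244 + 5 = 1249)
1/Q(2282, 2163) = 1/1249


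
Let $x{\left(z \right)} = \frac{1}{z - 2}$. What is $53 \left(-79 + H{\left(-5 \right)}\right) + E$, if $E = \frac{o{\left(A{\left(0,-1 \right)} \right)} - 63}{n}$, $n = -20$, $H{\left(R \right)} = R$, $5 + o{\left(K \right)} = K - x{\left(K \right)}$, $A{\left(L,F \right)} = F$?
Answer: $- \frac{133457}{30} \approx -4448.6$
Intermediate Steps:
$x{\left(z \right)} = \frac{1}{-2 + z}$
$o{\left(K \right)} = -5 + K - \frac{1}{-2 + K}$ ($o{\left(K \right)} = -5 + \left(K - \frac{1}{-2 + K}\right) = -5 + K - \frac{1}{-2 + K}$)
$E = \frac{103}{30}$ ($E = \frac{\frac{-1 + \left(-5 - 1\right) \left(-2 - 1\right)}{-2 - 1} - 63}{-20} = \left(\frac{-1 - -18}{-3} - 63\right) \left(- \frac{1}{20}\right) = \left(- \frac{-1 + 18}{3} - 63\right) \left(- \frac{1}{20}\right) = \left(\left(- \frac{1}{3}\right) 17 - 63\right) \left(- \frac{1}{20}\right) = \left(- \frac{17}{3} - 63\right) \left(- \frac{1}{20}\right) = \left(- \frac{206}{3}\right) \left(- \frac{1}{20}\right) = \frac{103}{30} \approx 3.4333$)
$53 \left(-79 + H{\left(-5 \right)}\right) + E = 53 \left(-79 - 5\right) + \frac{103}{30} = 53 \left(-84\right) + \frac{103}{30} = -4452 + \frac{103}{30} = - \frac{133457}{30}$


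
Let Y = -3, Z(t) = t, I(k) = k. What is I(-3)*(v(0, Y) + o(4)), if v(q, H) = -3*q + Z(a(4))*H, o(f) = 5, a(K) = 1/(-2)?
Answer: -39/2 ≈ -19.500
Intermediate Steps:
a(K) = -½
v(q, H) = -3*q - H/2
I(-3)*(v(0, Y) + o(4)) = -3*((-3*0 - ½*(-3)) + 5) = -3*((0 + 3/2) + 5) = -3*(3/2 + 5) = -3*13/2 = -39/2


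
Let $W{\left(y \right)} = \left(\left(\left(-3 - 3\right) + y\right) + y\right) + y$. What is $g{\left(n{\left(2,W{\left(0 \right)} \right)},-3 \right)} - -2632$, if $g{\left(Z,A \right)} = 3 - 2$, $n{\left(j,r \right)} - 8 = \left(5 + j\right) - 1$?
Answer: $2633$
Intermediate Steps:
$W{\left(y \right)} = -6 + 3 y$ ($W{\left(y \right)} = \left(\left(-6 + y\right) + y\right) + y = \left(-6 + 2 y\right) + y = -6 + 3 y$)
$n{\left(j,r \right)} = 12 + j$ ($n{\left(j,r \right)} = 8 + \left(\left(5 + j\right) - 1\right) = 8 + \left(4 + j\right) = 12 + j$)
$g{\left(Z,A \right)} = 1$ ($g{\left(Z,A \right)} = 3 - 2 = 1$)
$g{\left(n{\left(2,W{\left(0 \right)} \right)},-3 \right)} - -2632 = 1 - -2632 = 1 + 2632 = 2633$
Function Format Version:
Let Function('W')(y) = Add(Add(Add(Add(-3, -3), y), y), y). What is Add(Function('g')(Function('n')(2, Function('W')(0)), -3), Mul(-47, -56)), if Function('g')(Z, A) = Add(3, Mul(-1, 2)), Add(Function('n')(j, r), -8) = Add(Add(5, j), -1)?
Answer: 2633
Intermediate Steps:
Function('W')(y) = Add(-6, Mul(3, y)) (Function('W')(y) = Add(Add(Add(-6, y), y), y) = Add(Add(-6, Mul(2, y)), y) = Add(-6, Mul(3, y)))
Function('n')(j, r) = Add(12, j) (Function('n')(j, r) = Add(8, Add(Add(5, j), -1)) = Add(8, Add(4, j)) = Add(12, j))
Function('g')(Z, A) = 1 (Function('g')(Z, A) = Add(3, -2) = 1)
Add(Function('g')(Function('n')(2, Function('W')(0)), -3), Mul(-47, -56)) = Add(1, Mul(-47, -56)) = Add(1, 2632) = 2633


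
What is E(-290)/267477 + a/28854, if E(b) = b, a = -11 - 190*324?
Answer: -784628287/367513398 ≈ -2.1350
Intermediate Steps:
a = -61571 (a = -11 - 61560 = -61571)
E(-290)/267477 + a/28854 = -290/267477 - 61571/28854 = -784628287/367513398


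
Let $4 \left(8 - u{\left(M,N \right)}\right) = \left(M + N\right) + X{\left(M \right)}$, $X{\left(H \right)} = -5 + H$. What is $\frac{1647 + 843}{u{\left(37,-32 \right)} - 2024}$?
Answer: $- \frac{9960}{8101} \approx -1.2295$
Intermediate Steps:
$u{\left(M,N \right)} = \frac{37}{4} - \frac{M}{2} - \frac{N}{4}$ ($u{\left(M,N \right)} = 8 - \frac{\left(M + N\right) + \left(-5 + M\right)}{4} = 8 - \frac{-5 + N + 2 M}{4} = 8 - \left(- \frac{5}{4} + \frac{M}{2} + \frac{N}{4}\right) = \frac{37}{4} - \frac{M}{2} - \frac{N}{4}$)
$\frac{1647 + 843}{u{\left(37,-32 \right)} - 2024} = \frac{1647 + 843}{\left(\frac{37}{4} - \frac{37}{2} - -8\right) - 2024} = \frac{2490}{\left(\frac{37}{4} - \frac{37}{2} + 8\right) - 2024} = \frac{2490}{- \frac{5}{4} - 2024} = \frac{2490}{- \frac{8101}{4}} = 2490 \left(- \frac{4}{8101}\right) = - \frac{9960}{8101}$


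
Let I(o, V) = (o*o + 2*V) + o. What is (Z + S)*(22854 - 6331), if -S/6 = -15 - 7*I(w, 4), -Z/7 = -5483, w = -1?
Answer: 641208061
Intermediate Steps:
Z = 38381 (Z = -7*(-5483) = 38381)
I(o, V) = o + o² + 2*V (I(o, V) = (o² + 2*V) + o = o + o² + 2*V)
S = 426 (S = -6*(-15 - 7*(-1 + (-1)² + 2*4)) = -6*(-15 - 7*(-1 + 1 + 8)) = -6*(-15 - 7*8) = -6*(-15 - 56) = -6*(-71) = 426)
(Z + S)*(22854 - 6331) = (38381 + 426)*(22854 - 6331) = 38807*16523 = 641208061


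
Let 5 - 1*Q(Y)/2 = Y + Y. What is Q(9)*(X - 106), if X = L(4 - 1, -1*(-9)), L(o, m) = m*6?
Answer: 1352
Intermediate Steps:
L(o, m) = 6*m
Q(Y) = 10 - 4*Y (Q(Y) = 10 - 2*(Y + Y) = 10 - 4*Y)
X = 54 (X = 6*(-1*(-9)) = 6*9 = 54)
Q(9)*(X - 106) = (10 - 4*9)*(54 - 106) = (10 - 36)*(-52) = -26*(-52) = 1352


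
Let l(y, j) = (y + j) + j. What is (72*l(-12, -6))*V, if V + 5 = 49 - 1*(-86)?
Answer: -224640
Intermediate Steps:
V = 130 (V = -5 + (49 - 1*(-86)) = -5 + (49 + 86) = -5 + 135 = 130)
l(y, j) = y + 2*j (l(y, j) = (j + y) + j = y + 2*j)
(72*l(-12, -6))*V = (72*(-12 + 2*(-6)))*130 = (72*(-12 - 12))*130 = (72*(-24))*130 = -1728*130 = -224640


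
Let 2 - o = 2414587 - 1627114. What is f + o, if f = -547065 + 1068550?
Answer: -265986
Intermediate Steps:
f = 521485
o = -787471 (o = 2 - (2414587 - 1627114) = 2 - 1*787473 = 2 - 787473 = -787471)
f + o = 521485 - 787471 = -265986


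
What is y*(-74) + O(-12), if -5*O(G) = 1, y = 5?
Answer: -1851/5 ≈ -370.20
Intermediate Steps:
O(G) = -⅕ (O(G) = -⅕*1 = -⅕)
y*(-74) + O(-12) = 5*(-74) - ⅕ = -370 - ⅕ = -1851/5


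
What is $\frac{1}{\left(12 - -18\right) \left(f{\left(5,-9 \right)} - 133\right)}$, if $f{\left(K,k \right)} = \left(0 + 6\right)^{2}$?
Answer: $- \frac{1}{2910} \approx -0.00034364$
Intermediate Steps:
$f{\left(K,k \right)} = 36$ ($f{\left(K,k \right)} = 6^{2} = 36$)
$\frac{1}{\left(12 - -18\right) \left(f{\left(5,-9 \right)} - 133\right)} = \frac{1}{\left(12 - -18\right) \left(36 - 133\right)} = \frac{1}{\left(12 + 18\right) \left(-97\right)} = \frac{1}{30 \left(-97\right)} = \frac{1}{-2910} = - \frac{1}{2910}$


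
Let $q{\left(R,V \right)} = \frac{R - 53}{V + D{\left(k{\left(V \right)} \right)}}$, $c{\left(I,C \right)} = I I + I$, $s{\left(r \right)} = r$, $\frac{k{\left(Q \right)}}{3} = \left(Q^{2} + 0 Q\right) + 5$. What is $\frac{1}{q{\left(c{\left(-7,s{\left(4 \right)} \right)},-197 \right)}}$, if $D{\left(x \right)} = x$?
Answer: $- \frac{116245}{11} \approx -10568.0$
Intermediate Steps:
$k{\left(Q \right)} = 15 + 3 Q^{2}$ ($k{\left(Q \right)} = 3 \left(\left(Q^{2} + 0 Q\right) + 5\right) = 3 \left(\left(Q^{2} + 0\right) + 5\right) = 3 \left(Q^{2} + 5\right) = 3 \left(5 + Q^{2}\right) = 15 + 3 Q^{2}$)
$c{\left(I,C \right)} = I + I^{2}$ ($c{\left(I,C \right)} = I^{2} + I = I + I^{2}$)
$q{\left(R,V \right)} = \frac{-53 + R}{15 + V + 3 V^{2}}$ ($q{\left(R,V \right)} = \frac{R - 53}{V + \left(15 + 3 V^{2}\right)} = \frac{-53 + R}{15 + V + 3 V^{2}}$)
$\frac{1}{q{\left(c{\left(-7,s{\left(4 \right)} \right)},-197 \right)}} = \frac{1}{\frac{1}{15 - 197 + 3 \left(-197\right)^{2}} \left(-53 - 7 \left(1 - 7\right)\right)} = \frac{1}{\frac{1}{15 - 197 + 3 \cdot 38809} \left(-53 - -42\right)} = \frac{1}{\frac{1}{15 - 197 + 116427} \left(-53 + 42\right)} = \frac{1}{\frac{1}{116245} \left(-11\right)} = \frac{1}{- \frac{11}{116245}} = - \frac{116245}{11}$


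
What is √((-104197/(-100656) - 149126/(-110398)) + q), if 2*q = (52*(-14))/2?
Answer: I*√133236018884198793/27235836 ≈ 13.402*I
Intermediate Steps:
q = -182 (q = ((52*(-14))/2)/2 = (-728*½)/2 = (½)*(-364) = -182)
√((-104197/(-100656) - 149126/(-110398)) + q) = √((-104197/(-100656) - 149126/(-110398)) - 182) = √((-104197*(-1/100656) - 149126*(-1/110398)) - 182) = √((104197/100656 + 74563/55199) - 182) = √(13256783531/5556110544 - 182) = √(-997955335477/5556110544) = I*√133236018884198793/27235836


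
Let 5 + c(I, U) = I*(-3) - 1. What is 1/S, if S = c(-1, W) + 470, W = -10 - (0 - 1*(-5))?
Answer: 1/467 ≈ 0.0021413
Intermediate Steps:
W = -15 (W = -10 - (0 + 5) = -10 - 1*5 = -10 - 5 = -15)
c(I, U) = -6 - 3*I (c(I, U) = -5 + (I*(-3) - 1) = -5 + (-3*I - 1) = -5 + (-1 - 3*I) = -6 - 3*I)
S = 467 (S = (-6 - 3*(-1)) + 470 = (-6 + 3) + 470 = -3 + 470 = 467)
1/S = 1/467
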